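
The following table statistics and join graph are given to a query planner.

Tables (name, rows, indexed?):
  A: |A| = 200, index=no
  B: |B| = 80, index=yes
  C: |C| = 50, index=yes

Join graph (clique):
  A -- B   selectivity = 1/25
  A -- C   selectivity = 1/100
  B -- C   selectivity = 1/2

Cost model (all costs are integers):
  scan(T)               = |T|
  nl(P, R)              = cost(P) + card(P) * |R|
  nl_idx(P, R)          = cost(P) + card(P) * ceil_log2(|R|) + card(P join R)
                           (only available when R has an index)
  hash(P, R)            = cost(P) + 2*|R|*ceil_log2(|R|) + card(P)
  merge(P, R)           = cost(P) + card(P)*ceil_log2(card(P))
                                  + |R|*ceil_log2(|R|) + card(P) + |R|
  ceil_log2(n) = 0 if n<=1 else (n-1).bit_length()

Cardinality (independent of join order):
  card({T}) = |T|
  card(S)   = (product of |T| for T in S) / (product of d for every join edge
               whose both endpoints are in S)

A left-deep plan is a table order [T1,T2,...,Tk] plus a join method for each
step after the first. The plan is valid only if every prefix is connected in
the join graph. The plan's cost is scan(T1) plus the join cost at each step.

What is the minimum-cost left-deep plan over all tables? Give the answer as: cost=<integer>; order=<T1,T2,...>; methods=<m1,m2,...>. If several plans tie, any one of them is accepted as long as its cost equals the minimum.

Selinger DP (subsets sized 1..n):
  {A}: scan cost=200, card=200
  {B}: scan cost=80, card=80
  {C}: scan cost=50, card=50
  {AB}: card=640; try (B,hash)→1520, (B,nl_idx)→2240, (A,merge)→2520, (B,merge)→2640, (A,hash)→3360, (A,nl)→16080 …(+1); best=1520 via (B,hash)
  {AC}: card=100; try (C,hash)→1000, (C,nl_idx)→1500, (A,merge)→2200, (C,merge)→2350, (A,hash)→3300, (A,nl)→10050 …(+1); best=1000 via (C,hash)
  {BC}: card=2000; try (C,hash)→760, (B,merge)→1040, (C,merge)→1070, (B,hash)→1220, (B,nl_idx)→2400, (C,nl_idx)→2560 …(+2); best=760 via (C,hash)
  {ABC}: card=160; try (B,nl_idx)→1860, (B,hash)→2220, (B,merge)→2440, (C,hash)→2760, (C,nl_idx)→5520, (A,hash)→5960 …(+5); best=1860 via (B,nl_idx)

cost=1860; order=A,C,B; methods=hash,nl_idx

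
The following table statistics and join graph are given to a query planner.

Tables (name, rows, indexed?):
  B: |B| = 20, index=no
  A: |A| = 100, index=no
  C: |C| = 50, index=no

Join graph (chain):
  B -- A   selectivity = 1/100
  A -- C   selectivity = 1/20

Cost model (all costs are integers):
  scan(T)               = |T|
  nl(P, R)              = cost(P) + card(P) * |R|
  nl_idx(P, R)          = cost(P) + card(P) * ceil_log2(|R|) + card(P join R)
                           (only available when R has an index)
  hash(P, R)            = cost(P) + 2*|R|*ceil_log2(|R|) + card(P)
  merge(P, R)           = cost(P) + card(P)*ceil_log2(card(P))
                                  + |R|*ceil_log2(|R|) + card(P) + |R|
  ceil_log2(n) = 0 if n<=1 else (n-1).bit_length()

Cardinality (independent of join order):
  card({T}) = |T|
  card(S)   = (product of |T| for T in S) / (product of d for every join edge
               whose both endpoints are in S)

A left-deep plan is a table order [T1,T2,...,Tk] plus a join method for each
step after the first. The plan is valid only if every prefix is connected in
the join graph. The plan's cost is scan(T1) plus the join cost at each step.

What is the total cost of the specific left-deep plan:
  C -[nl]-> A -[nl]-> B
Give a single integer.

10050

step 1: scan C: cost=50, card=50
step 2: join A via nl
    card(P join A) = 50*100/(20) = 250
    cost = 50 + 50*100 = 5050
step 3: join B via nl
    card(P join B) = 250*20/(100) = 50
    cost = 5050 + 250*20 = 10050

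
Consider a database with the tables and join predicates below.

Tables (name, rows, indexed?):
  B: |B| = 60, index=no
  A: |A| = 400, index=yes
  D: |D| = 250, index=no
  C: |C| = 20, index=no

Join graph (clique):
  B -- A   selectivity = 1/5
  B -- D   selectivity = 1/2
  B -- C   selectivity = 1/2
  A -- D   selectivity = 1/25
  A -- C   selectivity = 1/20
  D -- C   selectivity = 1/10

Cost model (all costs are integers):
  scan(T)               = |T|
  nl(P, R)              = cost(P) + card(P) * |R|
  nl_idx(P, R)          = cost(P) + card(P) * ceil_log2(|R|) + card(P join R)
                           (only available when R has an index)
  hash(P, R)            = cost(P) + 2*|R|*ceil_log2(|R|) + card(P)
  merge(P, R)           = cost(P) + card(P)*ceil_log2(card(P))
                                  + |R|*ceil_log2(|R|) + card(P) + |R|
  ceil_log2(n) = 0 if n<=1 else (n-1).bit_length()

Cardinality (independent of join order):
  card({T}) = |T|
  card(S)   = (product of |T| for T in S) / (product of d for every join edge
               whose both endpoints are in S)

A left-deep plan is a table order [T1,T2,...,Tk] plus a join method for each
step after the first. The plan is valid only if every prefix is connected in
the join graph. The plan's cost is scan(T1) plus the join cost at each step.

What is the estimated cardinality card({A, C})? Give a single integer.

400

Tables in S: A(400), C(20)
Edges inside S: A-C(d=20)
numerator = 400 * 20 = 8000
denominator = 20 = 20
card(S) = 8000 / 20 = 400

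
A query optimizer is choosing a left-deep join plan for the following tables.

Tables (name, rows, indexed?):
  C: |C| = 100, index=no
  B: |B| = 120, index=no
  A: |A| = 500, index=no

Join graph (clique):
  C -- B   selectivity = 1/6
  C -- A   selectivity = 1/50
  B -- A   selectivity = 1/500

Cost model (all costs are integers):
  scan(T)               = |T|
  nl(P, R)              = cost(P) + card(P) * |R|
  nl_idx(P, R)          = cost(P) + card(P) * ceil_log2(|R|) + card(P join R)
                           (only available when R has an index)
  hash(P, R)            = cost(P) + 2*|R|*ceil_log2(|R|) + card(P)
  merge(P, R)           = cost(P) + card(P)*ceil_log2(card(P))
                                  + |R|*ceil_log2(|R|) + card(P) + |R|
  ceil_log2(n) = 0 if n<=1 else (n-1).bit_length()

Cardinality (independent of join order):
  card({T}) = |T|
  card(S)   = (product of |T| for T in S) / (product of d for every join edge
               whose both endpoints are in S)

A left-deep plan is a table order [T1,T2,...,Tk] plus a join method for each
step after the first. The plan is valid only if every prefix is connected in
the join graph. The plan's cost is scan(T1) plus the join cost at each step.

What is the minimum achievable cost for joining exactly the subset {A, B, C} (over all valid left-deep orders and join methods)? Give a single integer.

Selinger DP over subsets of {A,B,C}:
  {C}: scan cost=100, card=100
  {B}: scan cost=120, card=120
  {A}: scan cost=500, card=500
  {BC}: card=2000; try (C,hash)→1640, (B,merge)→1860, (C,merge)→1880, (B,hash)→1880, (B,nl)→12100, (C,nl)→12120; best=1640 via (C,hash)
  {AC}: card=1000; try (C,hash)→2400, (A,merge)→5900, (C,merge)→6300, (A,hash)→9200, (A,nl)→50100, (C,nl)→50500; best=2400 via (C,hash)
  {AB}: card=120; try (B,hash)→2680, (A,merge)→6080, (B,merge)→6460, (A,hash)→9240, (A,nl)→60120, (B,nl)→60500; best=2680 via (B,hash)
  {ABC}: card=40; try (C,hash)→4200, (C,merge)→4440, (B,hash)→5080, (A,hash)→12640, (B,merge)→14360, (C,nl)→14680 …(+3); best=4200 via (C,hash)

4200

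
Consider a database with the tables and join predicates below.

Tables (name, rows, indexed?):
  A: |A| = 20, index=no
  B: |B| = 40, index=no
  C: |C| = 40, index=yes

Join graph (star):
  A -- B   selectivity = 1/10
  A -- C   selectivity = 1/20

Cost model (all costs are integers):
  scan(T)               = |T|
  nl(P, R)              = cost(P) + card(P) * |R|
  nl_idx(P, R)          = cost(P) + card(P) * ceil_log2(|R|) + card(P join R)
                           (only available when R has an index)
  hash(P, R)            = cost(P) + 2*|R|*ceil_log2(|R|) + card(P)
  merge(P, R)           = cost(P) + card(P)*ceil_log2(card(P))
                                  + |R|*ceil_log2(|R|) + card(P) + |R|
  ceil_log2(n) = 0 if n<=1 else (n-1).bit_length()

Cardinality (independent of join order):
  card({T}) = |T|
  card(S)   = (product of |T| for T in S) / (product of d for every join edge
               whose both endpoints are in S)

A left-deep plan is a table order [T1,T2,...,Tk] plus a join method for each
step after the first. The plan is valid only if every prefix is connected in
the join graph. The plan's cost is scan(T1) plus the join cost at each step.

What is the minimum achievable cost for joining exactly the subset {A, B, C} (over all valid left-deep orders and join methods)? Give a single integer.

700

Selinger DP over subsets of {A,B,C}:
  {A}: scan cost=20, card=20
  {B}: scan cost=40, card=40
  {C}: scan cost=40, card=40
  {AB}: card=80; try (A,hash)→280, (B,merge)→420, (A,merge)→440, (B,hash)→520, (B,nl)→820, (A,nl)→840; best=280 via (A,hash)
  {AC}: card=40; try (C,nl_idx)→180, (A,hash)→280, (C,merge)→420, (A,merge)→440, (C,hash)→520, (C,nl)→820 …(+1); best=180 via (C,nl_idx)
  {ABC}: card=160; try (B,hash)→700, (B,merge)→740, (C,hash)→840, (C,nl_idx)→920, (C,merge)→1200, (B,nl)→1780 …(+1); best=700 via (B,hash)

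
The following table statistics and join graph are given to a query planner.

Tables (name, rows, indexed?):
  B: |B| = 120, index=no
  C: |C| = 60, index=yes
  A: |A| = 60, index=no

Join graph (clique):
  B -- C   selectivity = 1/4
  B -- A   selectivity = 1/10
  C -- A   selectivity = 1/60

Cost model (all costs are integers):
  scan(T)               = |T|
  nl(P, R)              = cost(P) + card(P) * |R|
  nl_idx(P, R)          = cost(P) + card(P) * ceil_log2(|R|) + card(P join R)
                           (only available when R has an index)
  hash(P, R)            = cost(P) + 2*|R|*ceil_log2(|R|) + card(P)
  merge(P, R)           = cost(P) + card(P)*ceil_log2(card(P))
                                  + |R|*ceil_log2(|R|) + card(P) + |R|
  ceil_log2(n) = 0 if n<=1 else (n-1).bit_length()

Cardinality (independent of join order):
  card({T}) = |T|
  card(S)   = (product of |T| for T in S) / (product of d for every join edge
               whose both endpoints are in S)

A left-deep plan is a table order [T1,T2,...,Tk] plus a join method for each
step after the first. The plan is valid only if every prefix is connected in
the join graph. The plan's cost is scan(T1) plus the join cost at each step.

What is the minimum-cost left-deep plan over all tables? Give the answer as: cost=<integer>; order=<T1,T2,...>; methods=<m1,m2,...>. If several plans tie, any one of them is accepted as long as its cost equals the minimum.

cost=1860; order=A,C,B; methods=nl_idx,merge

Selinger DP (subsets sized 1..n):
  {B}: scan cost=120, card=120
  {C}: scan cost=60, card=60
  {A}: scan cost=60, card=60
  {BC}: card=1800; try (C,hash)→960, (B,merge)→1440, (C,merge)→1500, (B,hash)→1800, (C,nl_idx)→2640, (B,nl)→7260 …(+1); best=960 via (C,hash)
  {AB}: card=720; try (A,hash)→960, (B,merge)→1440, (A,merge)→1500, (B,hash)→1800, (B,nl)→7260, (A,nl)→7320; best=960 via (A,hash)
  {AC}: card=60; try (C,nl_idx)→480, (C,hash)→840, (A,hash)→840, (C,merge)→900, (A,merge)→900, (C,nl)→3660 …(+1); best=480 via (C,nl_idx)
  {ABC}: card=180; try (B,merge)→1860, (B,hash)→2220, (C,hash)→2400, (A,hash)→3480, (C,nl_idx)→5460, (B,nl)→7680 …(+4); best=1860 via (B,merge)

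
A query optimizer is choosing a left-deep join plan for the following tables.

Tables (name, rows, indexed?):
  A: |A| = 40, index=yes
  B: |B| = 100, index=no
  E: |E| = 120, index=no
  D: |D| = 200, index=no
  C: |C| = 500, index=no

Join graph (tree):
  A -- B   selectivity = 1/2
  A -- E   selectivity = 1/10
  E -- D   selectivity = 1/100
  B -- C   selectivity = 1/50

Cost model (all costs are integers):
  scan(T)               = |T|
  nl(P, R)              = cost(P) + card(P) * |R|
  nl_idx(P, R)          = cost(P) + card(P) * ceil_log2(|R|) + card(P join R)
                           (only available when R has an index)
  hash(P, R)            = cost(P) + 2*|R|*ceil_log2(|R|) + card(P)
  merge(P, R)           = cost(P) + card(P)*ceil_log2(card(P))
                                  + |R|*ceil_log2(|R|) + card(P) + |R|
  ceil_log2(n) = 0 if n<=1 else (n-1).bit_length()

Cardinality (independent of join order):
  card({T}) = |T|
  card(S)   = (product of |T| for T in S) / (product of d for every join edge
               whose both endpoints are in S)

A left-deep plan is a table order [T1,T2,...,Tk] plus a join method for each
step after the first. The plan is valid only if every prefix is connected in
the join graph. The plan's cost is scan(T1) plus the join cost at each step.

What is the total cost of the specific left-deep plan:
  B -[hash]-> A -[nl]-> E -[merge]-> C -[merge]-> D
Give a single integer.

step 1: scan B: cost=100, card=100
step 2: join A via hash
    card(P join A) = 100*40/(2) = 2000
    cost = 100 + 2*40*6 + 100 = 680
step 3: join E via nl
    card(P join E) = 2000*120/(10) = 24000
    cost = 680 + 2000*120 = 240680
step 4: join C via merge
    card(P join C) = 24000*500/(50) = 240000
    cost = 240680 + 24000*15 + 500*9 + 24000 + 500 = 629680
step 5: join D via merge
    card(P join D) = 240000*200/(100) = 480000
    cost = 629680 + 240000*18 + 200*8 + 240000 + 200 = 5191480

5191480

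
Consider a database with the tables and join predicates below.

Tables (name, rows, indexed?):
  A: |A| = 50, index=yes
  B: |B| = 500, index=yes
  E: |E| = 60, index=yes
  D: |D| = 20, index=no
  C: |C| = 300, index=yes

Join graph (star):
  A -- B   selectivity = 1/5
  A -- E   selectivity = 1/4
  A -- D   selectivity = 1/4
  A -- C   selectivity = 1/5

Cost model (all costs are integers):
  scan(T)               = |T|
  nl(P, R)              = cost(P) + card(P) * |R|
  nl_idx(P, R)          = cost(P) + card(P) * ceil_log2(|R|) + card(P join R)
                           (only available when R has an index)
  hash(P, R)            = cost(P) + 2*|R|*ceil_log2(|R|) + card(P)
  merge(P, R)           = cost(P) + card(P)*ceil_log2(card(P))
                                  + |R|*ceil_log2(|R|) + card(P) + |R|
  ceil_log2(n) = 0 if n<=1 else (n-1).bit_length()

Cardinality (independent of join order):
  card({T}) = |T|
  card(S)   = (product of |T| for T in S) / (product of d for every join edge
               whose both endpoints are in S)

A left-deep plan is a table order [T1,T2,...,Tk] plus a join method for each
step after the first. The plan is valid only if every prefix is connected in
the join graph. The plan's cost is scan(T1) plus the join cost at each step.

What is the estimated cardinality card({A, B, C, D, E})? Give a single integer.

22500000

Tables in S: A(50), B(500), C(300), D(20), E(60)
Edges inside S: A-B(d=5), A-E(d=4), A-D(d=4), A-C(d=5)
numerator = 50 * 500 * 300 * 20 * 60 = 9000000000
denominator = 5 * 4 * 4 * 5 = 400
card(S) = 9000000000 / 400 = 22500000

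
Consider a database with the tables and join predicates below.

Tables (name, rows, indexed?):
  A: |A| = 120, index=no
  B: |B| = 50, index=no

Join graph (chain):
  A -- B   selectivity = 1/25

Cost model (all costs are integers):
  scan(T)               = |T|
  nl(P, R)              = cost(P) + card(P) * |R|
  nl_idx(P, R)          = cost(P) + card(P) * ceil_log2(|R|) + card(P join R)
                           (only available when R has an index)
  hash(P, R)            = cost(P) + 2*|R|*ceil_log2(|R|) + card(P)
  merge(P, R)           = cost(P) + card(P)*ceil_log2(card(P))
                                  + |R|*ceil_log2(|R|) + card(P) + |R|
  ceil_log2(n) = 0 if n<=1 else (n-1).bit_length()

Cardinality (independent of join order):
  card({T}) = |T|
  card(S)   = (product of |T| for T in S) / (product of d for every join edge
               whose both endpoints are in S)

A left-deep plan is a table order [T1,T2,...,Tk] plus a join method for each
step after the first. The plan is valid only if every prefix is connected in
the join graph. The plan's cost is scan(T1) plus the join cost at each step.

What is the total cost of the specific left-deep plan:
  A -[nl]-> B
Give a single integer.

6120

step 1: scan A: cost=120, card=120
step 2: join B via nl
    card(P join B) = 120*50/(25) = 240
    cost = 120 + 120*50 = 6120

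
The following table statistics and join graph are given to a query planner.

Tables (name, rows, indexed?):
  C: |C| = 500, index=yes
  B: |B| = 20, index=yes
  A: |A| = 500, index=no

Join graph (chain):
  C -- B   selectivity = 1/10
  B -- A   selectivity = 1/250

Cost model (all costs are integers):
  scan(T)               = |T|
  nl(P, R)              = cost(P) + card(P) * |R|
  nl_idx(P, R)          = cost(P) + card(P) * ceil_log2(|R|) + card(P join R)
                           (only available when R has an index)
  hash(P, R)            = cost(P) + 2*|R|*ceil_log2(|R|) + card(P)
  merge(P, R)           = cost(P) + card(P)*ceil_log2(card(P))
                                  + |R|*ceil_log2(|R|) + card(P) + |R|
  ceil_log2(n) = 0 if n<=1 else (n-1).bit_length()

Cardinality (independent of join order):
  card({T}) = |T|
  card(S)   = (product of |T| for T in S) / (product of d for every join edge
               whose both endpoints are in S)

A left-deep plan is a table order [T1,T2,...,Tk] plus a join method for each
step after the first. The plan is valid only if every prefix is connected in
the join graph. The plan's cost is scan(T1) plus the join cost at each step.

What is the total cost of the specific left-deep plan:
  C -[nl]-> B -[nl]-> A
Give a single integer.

step 1: scan C: cost=500, card=500
step 2: join B via nl
    card(P join B) = 500*20/(10) = 1000
    cost = 500 + 500*20 = 10500
step 3: join A via nl
    card(P join A) = 1000*500/(250) = 2000
    cost = 10500 + 1000*500 = 510500

510500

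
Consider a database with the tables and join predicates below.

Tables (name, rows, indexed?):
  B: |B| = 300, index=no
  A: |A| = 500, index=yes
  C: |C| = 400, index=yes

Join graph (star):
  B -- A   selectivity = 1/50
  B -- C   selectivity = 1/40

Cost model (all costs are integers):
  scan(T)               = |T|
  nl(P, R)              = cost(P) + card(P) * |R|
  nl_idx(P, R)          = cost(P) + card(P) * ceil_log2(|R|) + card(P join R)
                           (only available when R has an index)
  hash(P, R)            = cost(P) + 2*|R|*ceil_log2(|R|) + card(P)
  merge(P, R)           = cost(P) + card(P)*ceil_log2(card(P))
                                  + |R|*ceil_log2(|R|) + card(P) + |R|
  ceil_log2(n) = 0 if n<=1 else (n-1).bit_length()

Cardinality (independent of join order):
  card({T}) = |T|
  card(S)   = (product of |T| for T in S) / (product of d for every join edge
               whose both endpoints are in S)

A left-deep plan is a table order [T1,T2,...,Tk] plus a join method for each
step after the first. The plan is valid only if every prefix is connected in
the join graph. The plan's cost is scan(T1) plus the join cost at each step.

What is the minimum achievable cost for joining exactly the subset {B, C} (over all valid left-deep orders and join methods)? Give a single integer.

Selinger DP over subsets of {B,C}:
  {B}: scan cost=300, card=300
  {C}: scan cost=400, card=400
  {BC}: card=3000; try (C,nl_idx)→6000, (B,hash)→6200, (C,merge)→7300, (B,merge)→7400, (C,hash)→7800, (C,nl)→120300 …(+1); best=6000 via (C,nl_idx)

6000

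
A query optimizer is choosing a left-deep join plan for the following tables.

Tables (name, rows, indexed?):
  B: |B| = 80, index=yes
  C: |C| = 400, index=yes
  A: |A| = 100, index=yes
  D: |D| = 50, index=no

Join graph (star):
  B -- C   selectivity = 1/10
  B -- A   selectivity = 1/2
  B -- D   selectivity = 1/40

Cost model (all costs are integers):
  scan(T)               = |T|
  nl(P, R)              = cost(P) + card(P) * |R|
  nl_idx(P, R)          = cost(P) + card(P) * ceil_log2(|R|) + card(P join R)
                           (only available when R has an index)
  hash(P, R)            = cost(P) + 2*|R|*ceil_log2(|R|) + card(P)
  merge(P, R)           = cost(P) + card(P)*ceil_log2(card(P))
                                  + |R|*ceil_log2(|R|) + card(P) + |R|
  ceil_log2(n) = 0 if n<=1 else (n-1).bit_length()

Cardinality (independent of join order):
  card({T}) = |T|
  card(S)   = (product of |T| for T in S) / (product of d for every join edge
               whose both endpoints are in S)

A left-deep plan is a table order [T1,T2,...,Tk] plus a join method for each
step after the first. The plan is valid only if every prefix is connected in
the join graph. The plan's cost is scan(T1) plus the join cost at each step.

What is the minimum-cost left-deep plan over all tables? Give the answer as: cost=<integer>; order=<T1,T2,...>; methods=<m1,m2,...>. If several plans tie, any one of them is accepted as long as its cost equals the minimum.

cost=10700; order=D,B,C,A; methods=nl_idx,merge,hash

Selinger DP (subsets sized 1..n):
  {B}: scan cost=80, card=80
  {C}: scan cost=400, card=400
  {A}: scan cost=100, card=100
  {D}: scan cost=50, card=50
  {BC}: card=3200; try (B,hash)→1920, (C,nl_idx)→4000, (C,merge)→4720, (B,merge)→5040, (B,nl_idx)→6400, (C,hash)→7360 …(+2); best=1920 via (B,hash)
  {AB}: card=4000; try (B,hash)→1320, (A,merge)→1520, (B,merge)→1540, (A,hash)→1560, (A,nl_idx)→4640, (B,nl_idx)→4800 …(+2); best=1320 via (B,hash)
  {BD}: card=100; try (B,nl_idx)→500, (D,hash)→760, (B,merge)→1040, (D,merge)→1070, (B,hash)→1220, (B,nl)→4050 …(+1); best=500 via (B,nl_idx)
  {ABC}: card=160000; try (A,hash)→6520, (C,hash)→12520, (A,merge)→44320, (C,merge)→57320, (A,nl_idx)→184320, (C,nl_idx)→197320 …(+2); best=6520 via (A,hash)
  {BCD}: card=4000; try (C,merge)→5300, (C,nl_idx)→5400, (D,hash)→5720, (C,hash)→7800, (C,nl)→40500, (D,merge)→43870 …(+1); best=5300 via (C,merge)
  {ABD}: card=5000; try (A,hash)→2000, (A,merge)→2100, (D,hash)→5920, (A,nl_idx)→6200, (A,nl)→10500, (D,merge)→53670 …(+1); best=2000 via (A,hash)
  {ABCD}: card=200000; try (A,hash)→10700, (C,hash)→14200, (A,merge)→58100, (C,merge)→76000, (D,hash)→167120, (A,nl_idx)→233300 …(+5); best=10700 via (A,hash)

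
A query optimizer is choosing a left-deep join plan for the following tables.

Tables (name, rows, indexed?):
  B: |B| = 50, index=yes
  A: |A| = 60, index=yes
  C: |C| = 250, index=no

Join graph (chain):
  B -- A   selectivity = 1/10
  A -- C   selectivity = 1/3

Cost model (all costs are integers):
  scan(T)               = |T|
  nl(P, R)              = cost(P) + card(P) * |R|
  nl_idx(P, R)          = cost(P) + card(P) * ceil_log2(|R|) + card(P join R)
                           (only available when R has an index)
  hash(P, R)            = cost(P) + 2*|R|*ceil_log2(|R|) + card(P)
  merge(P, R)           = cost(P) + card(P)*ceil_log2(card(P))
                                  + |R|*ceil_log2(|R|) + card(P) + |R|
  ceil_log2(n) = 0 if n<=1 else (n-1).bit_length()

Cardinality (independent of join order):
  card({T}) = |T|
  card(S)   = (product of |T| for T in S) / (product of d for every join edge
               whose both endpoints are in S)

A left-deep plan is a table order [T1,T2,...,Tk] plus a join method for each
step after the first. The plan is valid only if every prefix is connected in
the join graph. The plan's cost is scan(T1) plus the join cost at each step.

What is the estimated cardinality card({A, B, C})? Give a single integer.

Tables in S: A(60), B(50), C(250)
Edges inside S: B-A(d=10), A-C(d=3)
numerator = 60 * 50 * 250 = 750000
denominator = 10 * 3 = 30
card(S) = 750000 / 30 = 25000

25000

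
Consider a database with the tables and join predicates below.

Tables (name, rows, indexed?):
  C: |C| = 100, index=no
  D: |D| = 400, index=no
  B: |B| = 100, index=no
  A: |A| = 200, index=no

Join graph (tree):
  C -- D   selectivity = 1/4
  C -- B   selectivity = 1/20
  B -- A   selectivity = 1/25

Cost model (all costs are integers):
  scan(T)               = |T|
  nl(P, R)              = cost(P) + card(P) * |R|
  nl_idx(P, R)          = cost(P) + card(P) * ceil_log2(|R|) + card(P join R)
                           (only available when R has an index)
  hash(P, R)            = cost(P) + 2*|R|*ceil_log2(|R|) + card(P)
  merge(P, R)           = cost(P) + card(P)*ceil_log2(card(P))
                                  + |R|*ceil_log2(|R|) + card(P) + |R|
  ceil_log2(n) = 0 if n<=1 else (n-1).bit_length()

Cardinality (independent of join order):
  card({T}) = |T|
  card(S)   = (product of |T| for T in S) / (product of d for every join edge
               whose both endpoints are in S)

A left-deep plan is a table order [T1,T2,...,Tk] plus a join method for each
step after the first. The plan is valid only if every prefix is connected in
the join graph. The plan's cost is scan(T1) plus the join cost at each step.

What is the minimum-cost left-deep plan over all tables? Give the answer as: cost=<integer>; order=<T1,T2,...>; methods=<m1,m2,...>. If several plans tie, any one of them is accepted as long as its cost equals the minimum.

Selinger DP (subsets sized 1..n):
  {C}: scan cost=100, card=100
  {D}: scan cost=400, card=400
  {B}: scan cost=100, card=100
  {A}: scan cost=200, card=200
  {CD}: card=10000; try (C,hash)→2200, (D,merge)→4900, (C,merge)→5200, (D,hash)→7400, (D,nl)→40100, (C,nl)→40400; best=2200 via (C,hash)
  {BC}: card=500; try (C,hash)→1600, (B,hash)→1600, (C,merge)→1700, (B,merge)→1700, (C,nl)→10100, (B,nl)→10100; best=1600 via (C,hash)
  {AB}: card=800; try (B,hash)→1800, (A,merge)→2700, (B,merge)→2800, (A,hash)→3400, (A,nl)→20100, (B,nl)→20200; best=1800 via (B,hash)
  {BCD}: card=50000; try (D,hash)→9300, (D,merge)→10600, (B,hash)→13600, (B,merge)→153000, (D,nl)→201600, (B,nl)→1002200; best=9300 via (D,hash)
  {ABC}: card=4000; try (C,hash)→4000, (A,hash)→5300, (A,merge)→8400, (C,merge)→11400, (C,nl)→81800, (A,nl)→101600; best=4000 via (C,hash)
  {ABCD}: card=400000; try (D,hash)→15200, (D,merge)→60000, (A,hash)→62500, (A,merge)→861100, (D,nl)→1604000, (A,nl)→10009300; best=15200 via (D,hash)

cost=15200; order=A,B,C,D; methods=hash,hash,hash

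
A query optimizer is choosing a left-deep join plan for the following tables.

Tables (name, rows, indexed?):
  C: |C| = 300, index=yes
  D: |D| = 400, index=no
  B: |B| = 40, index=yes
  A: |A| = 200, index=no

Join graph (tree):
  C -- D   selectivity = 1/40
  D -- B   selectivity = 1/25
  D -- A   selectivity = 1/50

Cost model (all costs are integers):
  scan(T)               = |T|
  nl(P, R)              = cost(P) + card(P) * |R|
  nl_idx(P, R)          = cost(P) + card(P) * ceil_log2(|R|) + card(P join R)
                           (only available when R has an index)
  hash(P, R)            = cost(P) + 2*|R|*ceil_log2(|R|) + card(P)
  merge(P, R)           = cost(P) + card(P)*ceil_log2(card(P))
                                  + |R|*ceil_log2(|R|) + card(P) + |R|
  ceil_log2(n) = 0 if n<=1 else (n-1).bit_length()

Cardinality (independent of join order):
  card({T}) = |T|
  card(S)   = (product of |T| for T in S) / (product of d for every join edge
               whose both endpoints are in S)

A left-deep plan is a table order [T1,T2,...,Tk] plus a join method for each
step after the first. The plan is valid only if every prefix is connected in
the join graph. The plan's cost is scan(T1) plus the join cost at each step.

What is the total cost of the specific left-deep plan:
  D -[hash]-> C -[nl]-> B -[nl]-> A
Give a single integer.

1086200

step 1: scan D: cost=400, card=400
step 2: join C via hash
    card(P join C) = 400*300/(40) = 3000
    cost = 400 + 2*300*9 + 400 = 6200
step 3: join B via nl
    card(P join B) = 3000*40/(25) = 4800
    cost = 6200 + 3000*40 = 126200
step 4: join A via nl
    card(P join A) = 4800*200/(50) = 19200
    cost = 126200 + 4800*200 = 1086200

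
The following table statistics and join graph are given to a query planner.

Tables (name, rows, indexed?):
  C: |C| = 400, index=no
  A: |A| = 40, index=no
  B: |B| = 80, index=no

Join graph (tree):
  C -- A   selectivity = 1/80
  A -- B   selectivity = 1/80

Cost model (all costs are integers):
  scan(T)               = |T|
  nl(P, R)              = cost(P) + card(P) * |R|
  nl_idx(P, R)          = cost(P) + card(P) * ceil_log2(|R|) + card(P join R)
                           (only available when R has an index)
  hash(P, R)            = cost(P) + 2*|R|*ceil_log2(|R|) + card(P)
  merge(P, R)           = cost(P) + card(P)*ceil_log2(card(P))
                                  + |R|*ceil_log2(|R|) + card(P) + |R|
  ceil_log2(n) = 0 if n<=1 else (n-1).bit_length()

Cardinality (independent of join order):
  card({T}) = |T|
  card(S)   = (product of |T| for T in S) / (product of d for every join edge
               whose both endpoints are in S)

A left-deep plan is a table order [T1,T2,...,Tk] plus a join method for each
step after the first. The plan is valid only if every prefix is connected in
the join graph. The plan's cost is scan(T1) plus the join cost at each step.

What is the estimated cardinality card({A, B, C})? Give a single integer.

200

Tables in S: A(40), B(80), C(400)
Edges inside S: C-A(d=80), A-B(d=80)
numerator = 40 * 80 * 400 = 1280000
denominator = 80 * 80 = 6400
card(S) = 1280000 / 6400 = 200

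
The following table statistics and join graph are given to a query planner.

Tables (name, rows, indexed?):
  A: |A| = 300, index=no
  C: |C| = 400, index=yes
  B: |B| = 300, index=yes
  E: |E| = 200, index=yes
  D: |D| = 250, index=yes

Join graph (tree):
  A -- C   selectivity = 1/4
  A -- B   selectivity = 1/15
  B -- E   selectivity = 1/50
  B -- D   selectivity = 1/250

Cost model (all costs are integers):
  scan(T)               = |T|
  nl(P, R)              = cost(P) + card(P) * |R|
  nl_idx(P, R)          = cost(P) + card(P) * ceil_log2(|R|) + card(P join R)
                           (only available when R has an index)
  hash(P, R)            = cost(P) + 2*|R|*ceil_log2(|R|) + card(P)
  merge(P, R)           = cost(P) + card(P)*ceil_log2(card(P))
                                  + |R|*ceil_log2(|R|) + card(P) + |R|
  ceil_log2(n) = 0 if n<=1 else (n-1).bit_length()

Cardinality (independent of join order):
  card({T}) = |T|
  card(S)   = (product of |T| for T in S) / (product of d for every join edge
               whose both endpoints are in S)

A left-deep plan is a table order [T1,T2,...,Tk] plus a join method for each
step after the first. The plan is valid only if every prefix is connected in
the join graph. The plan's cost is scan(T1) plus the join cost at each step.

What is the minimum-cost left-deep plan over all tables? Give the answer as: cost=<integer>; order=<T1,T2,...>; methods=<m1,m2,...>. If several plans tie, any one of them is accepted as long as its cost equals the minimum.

cost=44100; order=D,B,E,A,C; methods=nl_idx,hash,hash,hash

Selinger DP (subsets sized 1..n):
  {A}: scan cost=300, card=300
  {C}: scan cost=400, card=400
  {B}: scan cost=300, card=300
  {E}: scan cost=200, card=200
  {D}: scan cost=250, card=250
  {AC}: card=30000; try (A,hash)→6200, (C,merge)→7300, (A,merge)→7400, (C,hash)→7800, (C,nl_idx)→33000, (C,nl)→120300 …(+1); best=6200 via (A,hash)
  {AB}: card=6000; try (B,hash)→6000, (A,hash)→6000, (B,merge)→6300, (A,merge)→6300, (B,nl_idx)→9000, (B,nl)→90300 …(+1); best=6000 via (B,hash)
  {BE}: card=1200; try (B,nl_idx)→3200, (E,hash)→3800, (E,nl_idx)→3900, (B,merge)→5000, (E,merge)→5100, (B,hash)→5800 …(+2); best=3200 via (B,nl_idx)
  {BD}: card=300; try (B,nl_idx)→2800, (D,nl_idx)→3000, (D,hash)→4600, (B,merge)→5500, (D,merge)→5550, (B,hash)→5900 …(+2); best=2800 via (B,nl_idx)
  {ABC}: card=600000; try (C,hash)→19200, (B,hash)→41600, (C,merge)→94000, (B,merge)→489200, (C,nl_idx)→660000, (B,nl_idx)→876200 …(+2); best=19200 via (C,hash)
  {ABE}: card=24000; try (A,hash)→9800, (E,hash)→15200, (A,merge)→20600, (E,nl_idx)→78000, (E,merge)→91800, (A,nl)→363200 …(+1); best=9800 via (A,hash)
  {ABD}: card=6000; try (A,hash)→8500, (A,merge)→8800, (D,hash)→16000, (D,nl_idx)→60000, (D,merge)→92250, (A,nl)→92800 …(+1); best=8500 via (A,hash)
  {BDE}: card=1200; try (E,hash)→6300, (E,nl_idx)→6400, (E,merge)→7600, (D,hash)→8400, (D,nl_idx)→14000, (D,merge)→19850 …(+2); best=6300 via (E,hash)
  {ABCE}: card=2400000; try (C,hash)→41000, (C,merge)→397800, (E,hash)→622400, (C,nl_idx)→2625800, (E,nl_idx)→7219200, (C,nl)→9609800 …(+2); best=41000 via (C,hash)
  {ABCD}: card=600000; try (C,hash)→21700, (C,merge)→96500, (D,hash)→623200, (C,nl_idx)→662500, (C,nl)→2408500, (D,nl_idx)→5419200 …(+2); best=21700 via (C,hash)
  {ABDE}: card=24000; try (A,hash)→12900, (E,hash)→17700, (A,merge)→23700, (D,hash)→37800, (E,nl_idx)→80500, (E,merge)→94300 …(+5); best=12900 via (A,hash)
  {ABCDE}: card=2400000; try (C,hash)→44100, (C,merge)→400900, (E,hash)→624900, (D,hash)→2445000, (C,nl_idx)→2628900, (E,nl_idx)→7221700 …(+6); best=44100 via (C,hash)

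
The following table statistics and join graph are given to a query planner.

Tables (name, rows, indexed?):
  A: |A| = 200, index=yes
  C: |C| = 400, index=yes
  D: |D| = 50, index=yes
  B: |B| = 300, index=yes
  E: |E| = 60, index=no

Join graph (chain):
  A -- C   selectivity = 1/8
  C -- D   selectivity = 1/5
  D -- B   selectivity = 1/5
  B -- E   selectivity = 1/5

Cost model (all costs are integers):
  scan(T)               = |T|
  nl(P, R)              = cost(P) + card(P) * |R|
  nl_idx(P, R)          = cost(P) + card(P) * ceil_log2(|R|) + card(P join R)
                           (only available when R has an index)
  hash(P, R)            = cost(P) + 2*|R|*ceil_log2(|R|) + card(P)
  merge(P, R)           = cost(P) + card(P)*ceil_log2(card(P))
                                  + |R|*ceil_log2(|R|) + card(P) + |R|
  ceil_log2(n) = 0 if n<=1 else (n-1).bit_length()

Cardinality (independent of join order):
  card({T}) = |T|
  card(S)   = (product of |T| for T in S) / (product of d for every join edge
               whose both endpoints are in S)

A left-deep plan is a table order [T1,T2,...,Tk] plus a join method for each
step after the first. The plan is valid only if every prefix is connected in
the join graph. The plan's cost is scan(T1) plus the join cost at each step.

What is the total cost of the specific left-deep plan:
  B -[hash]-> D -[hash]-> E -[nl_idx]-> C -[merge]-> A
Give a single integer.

step 1: scan B: cost=300, card=300
step 2: join D via hash
    card(P join D) = 300*50/(5) = 3000
    cost = 300 + 2*50*6 + 300 = 1200
step 3: join E via hash
    card(P join E) = 3000*60/(5) = 36000
    cost = 1200 + 2*60*6 + 3000 = 4920
step 4: join C via nl_idx
    card(P join C) = 36000*400/(5) = 2880000
    cost = 4920 + 36000*9 + 2880000 = 3208920
step 5: join A via merge
    card(P join A) = 2880000*200/(8) = 72000000
    cost = 3208920 + 2880000*22 + 200*8 + 2880000 + 200 = 69450720

69450720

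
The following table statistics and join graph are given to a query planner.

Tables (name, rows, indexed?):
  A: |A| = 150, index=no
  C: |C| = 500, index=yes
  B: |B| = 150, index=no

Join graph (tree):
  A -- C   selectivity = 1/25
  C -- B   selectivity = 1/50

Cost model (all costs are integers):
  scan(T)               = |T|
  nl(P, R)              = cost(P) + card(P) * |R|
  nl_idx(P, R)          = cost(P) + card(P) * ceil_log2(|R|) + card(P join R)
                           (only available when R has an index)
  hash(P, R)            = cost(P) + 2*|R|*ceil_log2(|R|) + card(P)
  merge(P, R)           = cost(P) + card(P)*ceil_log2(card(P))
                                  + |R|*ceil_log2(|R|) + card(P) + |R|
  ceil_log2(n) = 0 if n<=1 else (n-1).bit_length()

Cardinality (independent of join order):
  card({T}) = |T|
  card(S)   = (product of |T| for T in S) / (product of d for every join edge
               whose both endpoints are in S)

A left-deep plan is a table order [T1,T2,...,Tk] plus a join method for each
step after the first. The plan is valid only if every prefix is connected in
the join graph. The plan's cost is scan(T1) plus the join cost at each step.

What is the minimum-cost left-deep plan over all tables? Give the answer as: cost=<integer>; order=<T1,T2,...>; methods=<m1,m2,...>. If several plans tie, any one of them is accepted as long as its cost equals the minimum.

cost=6900; order=B,C,A; methods=nl_idx,hash

Selinger DP (subsets sized 1..n):
  {A}: scan cost=150, card=150
  {C}: scan cost=500, card=500
  {B}: scan cost=150, card=150
  {AC}: card=3000; try (A,hash)→3400, (C,nl_idx)→4500, (C,merge)→6500, (A,merge)→6850, (C,hash)→9300, (C,nl)→75150 …(+1); best=3400 via (A,hash)
  {BC}: card=1500; try (C,nl_idx)→3000, (B,hash)→3400, (C,merge)→6500, (B,merge)→6850, (C,hash)→9300, (C,nl)→75150 …(+1); best=3000 via (C,nl_idx)
  {ABC}: card=9000; try (A,hash)→6900, (B,hash)→8800, (A,merge)→22350, (B,merge)→43750, (A,nl)→228000, (B,nl)→453400; best=6900 via (A,hash)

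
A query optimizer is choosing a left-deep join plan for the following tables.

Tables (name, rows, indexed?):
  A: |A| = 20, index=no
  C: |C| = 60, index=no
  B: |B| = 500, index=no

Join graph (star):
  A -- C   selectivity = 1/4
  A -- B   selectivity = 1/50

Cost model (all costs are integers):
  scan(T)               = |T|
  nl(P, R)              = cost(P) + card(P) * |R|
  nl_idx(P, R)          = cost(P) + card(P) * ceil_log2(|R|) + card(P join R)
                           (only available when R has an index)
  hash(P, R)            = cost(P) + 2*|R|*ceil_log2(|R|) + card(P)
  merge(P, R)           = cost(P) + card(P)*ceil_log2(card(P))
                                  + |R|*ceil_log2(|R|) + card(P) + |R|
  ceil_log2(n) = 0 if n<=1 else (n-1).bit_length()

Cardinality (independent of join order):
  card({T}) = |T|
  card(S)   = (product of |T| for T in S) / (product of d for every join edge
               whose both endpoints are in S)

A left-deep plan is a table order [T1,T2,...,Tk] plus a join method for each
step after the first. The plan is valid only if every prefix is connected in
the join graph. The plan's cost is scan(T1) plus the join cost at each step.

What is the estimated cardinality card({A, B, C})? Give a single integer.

Tables in S: A(20), B(500), C(60)
Edges inside S: A-C(d=4), A-B(d=50)
numerator = 20 * 500 * 60 = 600000
denominator = 4 * 50 = 200
card(S) = 600000 / 200 = 3000

3000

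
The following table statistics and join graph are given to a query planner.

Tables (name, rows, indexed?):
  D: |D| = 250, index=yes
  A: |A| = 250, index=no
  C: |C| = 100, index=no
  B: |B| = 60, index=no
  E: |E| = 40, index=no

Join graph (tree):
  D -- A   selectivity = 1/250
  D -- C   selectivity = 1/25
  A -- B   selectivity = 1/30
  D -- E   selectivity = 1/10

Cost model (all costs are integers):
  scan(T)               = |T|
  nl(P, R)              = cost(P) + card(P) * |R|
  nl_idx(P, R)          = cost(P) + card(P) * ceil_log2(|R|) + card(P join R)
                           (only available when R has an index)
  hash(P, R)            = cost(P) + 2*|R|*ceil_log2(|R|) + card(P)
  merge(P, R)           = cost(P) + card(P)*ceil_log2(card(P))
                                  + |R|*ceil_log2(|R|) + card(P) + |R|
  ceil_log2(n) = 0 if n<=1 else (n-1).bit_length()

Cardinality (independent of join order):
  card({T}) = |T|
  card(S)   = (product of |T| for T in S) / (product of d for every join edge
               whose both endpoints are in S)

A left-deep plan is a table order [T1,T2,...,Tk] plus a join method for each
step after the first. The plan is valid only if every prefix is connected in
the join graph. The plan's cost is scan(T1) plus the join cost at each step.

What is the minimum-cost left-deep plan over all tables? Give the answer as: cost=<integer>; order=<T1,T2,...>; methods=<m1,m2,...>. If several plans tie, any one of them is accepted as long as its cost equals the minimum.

Selinger DP (subsets sized 1..n):
  {D}: scan cost=250, card=250
  {A}: scan cost=250, card=250
  {C}: scan cost=100, card=100
  {B}: scan cost=60, card=60
  {E}: scan cost=40, card=40
  {AD}: card=250; try (D,nl_idx)→2500, (D,hash)→4500, (A,hash)→4500, (D,merge)→4750, (A,merge)→4750, (D,nl)→62750 …(+1); best=2500 via (D,nl_idx)
  {CD}: card=1000; try (D,nl_idx)→1900, (C,hash)→1900, (D,merge)→3150, (C,merge)→3300, (D,hash)→4200, (D,nl)→25100 …(+1); best=1900 via (D,nl_idx)
  {DE}: card=1000; try (E,hash)→980, (D,nl_idx)→1360, (D,merge)→2570, (E,merge)→2780, (D,hash)→4080, (D,nl)→10040 …(+1); best=980 via (E,hash)
  {AB}: card=500; try (B,hash)→1220, (A,merge)→2730, (B,merge)→2920, (A,hash)→4120, (A,nl)→15060, (B,nl)→15250; best=1220 via (B,hash)
  {ACD}: card=1000; try (C,hash)→4150, (C,merge)→5550, (A,hash)→6900, (A,merge)→15150, (C,nl)→27500, (A,nl)→251900; best=4150 via (C,hash)
  {ABD}: card=500; try (B,hash)→3470, (B,merge)→5170, (D,hash)→5720, (D,nl_idx)→5720, (D,merge)→8470, (B,nl)→17500 …(+1); best=3470 via (B,hash)
  {ADE}: card=1000; try (E,hash)→3230, (E,merge)→5030, (A,hash)→5980, (E,nl)→12500, (A,merge)→14230, (A,nl)→250980; best=3230 via (E,hash)
  {CDE}: card=4000; try (E,hash)→3380, (C,hash)→3380, (C,merge)→12780, (E,merge)→13180, (E,nl)→41900, (C,nl)→100980; best=3380 via (E,hash)
  {ABCD}: card=2000; try (C,hash)→5370, (B,hash)→5870, (C,merge)→9270, (B,merge)→15570, (C,nl)→53470, (B,nl)→64150; best=5370 via (C,hash)
  {ACDE}: card=4000; try (E,hash)→5630, (C,hash)→5630, (A,hash)→11380, (C,merge)→15030, (E,merge)→15430, (E,nl)→44150 …(+3); best=5630 via (E,hash)
  {ABDE}: card=2000; try (E,hash)→4450, (B,hash)→4950, (E,merge)→8750, (B,merge)→14650, (E,nl)→23470, (B,nl)→63230; best=4450 via (E,hash)
  {ABCDE}: card=8000; try (E,hash)→7850, (C,hash)→7850, (B,hash)→10350, (C,merge)→29250, (E,merge)→29650, (B,merge)→58050 …(+3); best=7850 via (E,hash)

cost=7850; order=A,D,B,C,E; methods=nl_idx,hash,hash,hash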